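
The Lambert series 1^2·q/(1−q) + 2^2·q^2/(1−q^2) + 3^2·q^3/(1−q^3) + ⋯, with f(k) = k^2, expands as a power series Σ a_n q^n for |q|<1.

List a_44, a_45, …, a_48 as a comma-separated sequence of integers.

2562, 2366, 2650, 2210, 3410

q^44  k|44↦f(k): 1:1 2:4 4:16 11:121 22:484 44:1936  a_44=2562
n=45: 1·45 3·15 5·9 9·5 15·3 45·1  f→[1+9+25+81+225+2025]=2366
[q^46] f(46)=2116,f(23)=529,f(2)=4,f(1)=1 ⇒ 2650
d|47:{47,1}  Σf=2209+1=2210
[q^48] f(48)=2304,f(24)=576,f(16)=256,f(12)=144,f(8)=64,f(6)=36,f(4)=16,f(3)=9,f(2)=4,f(1)=1 ⇒ 3410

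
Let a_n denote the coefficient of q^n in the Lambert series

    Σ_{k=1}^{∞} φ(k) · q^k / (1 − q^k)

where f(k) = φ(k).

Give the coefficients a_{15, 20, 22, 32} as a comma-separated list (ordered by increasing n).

[q^15] φ(15)=8,φ(5)=4,φ(3)=2,φ(1)=1 ⇒ 15
d|20:{20,10,5,4,2,1}  Σφ=8+4+4+2+1+1=20
q^22  k|22↦φ(k): 22:10 11:10 2:1 1:1  a_22=22
[q^32] φ(1)=1,φ(2)=1,φ(4)=2,φ(8)=4,φ(16)=8,φ(32)=16 ⇒ 32

15, 20, 22, 32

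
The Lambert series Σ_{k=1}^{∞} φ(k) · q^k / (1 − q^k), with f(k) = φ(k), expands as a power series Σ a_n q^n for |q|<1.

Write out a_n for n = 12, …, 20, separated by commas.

q^12  k|12↦φ(k): 1:1 2:1 3:2 4:2 6:2 12:4  a_12=12
q^13  k|13↦φ(k): 1:1 13:12  a_13=13
n=14: 1·14 2·7 7·2 14·1  φ→[1+1+6+6]=14
d|15:{1,3,5,15}  Σφ=1+2+4+8=15
n=16: 1·16 2·8 4·4 8·2 16·1  φ→[1+1+2+4+8]=16
d|17:{1,17}  Σφ=1+16=17
n=18: 1·18 2·9 3·6 6·3 9·2 18·1  φ→[1+1+2+2+6+6]=18
n=19: 19·1 1·19  φ→[18+1]=19
n=20: 1·20 2·10 4·5 5·4 10·2 20·1  φ→[1+1+2+4+4+8]=20

12, 13, 14, 15, 16, 17, 18, 19, 20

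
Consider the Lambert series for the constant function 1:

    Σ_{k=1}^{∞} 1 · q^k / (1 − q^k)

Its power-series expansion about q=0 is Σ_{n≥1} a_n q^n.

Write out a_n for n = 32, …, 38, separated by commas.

[q^32] f(32)=1,f(16)=1,f(8)=1,f(4)=1,f(2)=1,f(1)=1 ⇒ 6
n=33: 33·1 11·3 3·11 1·33  f→[1+1+1+1]=4
[q^34] f(1)=1,f(2)=1,f(17)=1,f(34)=1 ⇒ 4
n=35: 35·1 7·5 5·7 1·35  f→[1+1+1+1]=4
d|36:{1,2,3,4,6,9,12,18,36}  Σf=1+1+1+1+1+1+1+1+1=9
[q^37] f(37)=1,f(1)=1 ⇒ 2
[q^38] f(1)=1,f(2)=1,f(19)=1,f(38)=1 ⇒ 4

6, 4, 4, 4, 9, 2, 4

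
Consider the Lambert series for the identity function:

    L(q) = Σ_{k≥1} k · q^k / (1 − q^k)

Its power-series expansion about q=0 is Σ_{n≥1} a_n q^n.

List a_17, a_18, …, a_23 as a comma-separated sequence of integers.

18, 39, 20, 42, 32, 36, 24

[q^17] f(17)=17,f(1)=1 ⇒ 18
n=18: 18·1 9·2 6·3 3·6 2·9 1·18  f→[18+9+6+3+2+1]=39
d|19:{19,1}  Σf=19+1=20
n=20: 20·1 10·2 5·4 4·5 2·10 1·20  f→[20+10+5+4+2+1]=42
n=21: 21·1 7·3 3·7 1·21  f→[21+7+3+1]=32
[q^22] f(1)=1,f(2)=2,f(11)=11,f(22)=22 ⇒ 36
n=23: 1·23 23·1  f→[1+23]=24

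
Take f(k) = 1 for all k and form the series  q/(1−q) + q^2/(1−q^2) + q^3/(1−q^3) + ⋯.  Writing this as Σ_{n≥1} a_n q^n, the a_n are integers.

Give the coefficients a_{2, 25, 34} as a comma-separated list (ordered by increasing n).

q^2  k|2↦f(k): 1:1 2:1  a_2=2
[q^25] f(1)=1,f(5)=1,f(25)=1 ⇒ 3
q^34  k|34↦f(k): 1:1 2:1 17:1 34:1  a_34=4

2, 3, 4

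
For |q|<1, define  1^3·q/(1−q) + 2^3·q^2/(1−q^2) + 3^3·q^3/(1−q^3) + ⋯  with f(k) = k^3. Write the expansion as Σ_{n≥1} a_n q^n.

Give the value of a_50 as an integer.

a_50 = 141759

[q^50] f(1)=1,f(2)=8,f(5)=125,f(10)=1000,f(25)=15625,f(50)=125000 ⇒ 141759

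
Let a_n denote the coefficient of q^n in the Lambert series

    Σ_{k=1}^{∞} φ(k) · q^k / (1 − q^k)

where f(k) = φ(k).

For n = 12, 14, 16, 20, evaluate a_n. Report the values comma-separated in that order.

[q^12] φ(1)=1,φ(2)=1,φ(3)=2,φ(4)=2,φ(6)=2,φ(12)=4 ⇒ 12
q^14  k|14↦φ(k): 14:6 7:6 2:1 1:1  a_14=14
q^16  k|16↦φ(k): 16:8 8:4 4:2 2:1 1:1  a_16=16
q^20  k|20↦φ(k): 1:1 2:1 4:2 5:4 10:4 20:8  a_20=20

12, 14, 16, 20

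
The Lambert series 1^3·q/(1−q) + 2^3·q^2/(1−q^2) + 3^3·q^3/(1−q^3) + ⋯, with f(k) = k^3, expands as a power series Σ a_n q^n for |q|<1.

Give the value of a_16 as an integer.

a_16 = 4681

d|16:{16,8,4,2,1}  Σf=4096+512+64+8+1=4681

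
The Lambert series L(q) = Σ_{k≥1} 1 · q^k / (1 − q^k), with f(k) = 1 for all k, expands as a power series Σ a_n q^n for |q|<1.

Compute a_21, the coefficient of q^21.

a_21 = 4

q^21  k|21↦f(k): 21:1 7:1 3:1 1:1  a_21=4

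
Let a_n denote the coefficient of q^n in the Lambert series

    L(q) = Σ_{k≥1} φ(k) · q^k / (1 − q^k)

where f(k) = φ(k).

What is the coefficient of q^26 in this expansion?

d|26:{1,2,13,26}  Σφ=1+1+12+12=26

a_26 = 26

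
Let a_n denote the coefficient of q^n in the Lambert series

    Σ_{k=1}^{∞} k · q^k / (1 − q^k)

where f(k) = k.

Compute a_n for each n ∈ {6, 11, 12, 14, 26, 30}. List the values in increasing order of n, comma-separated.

12, 12, 28, 24, 42, 72

n=6: 6·1 3·2 2·3 1·6  f→[6+3+2+1]=12
[q^11] f(1)=1,f(11)=11 ⇒ 12
[q^12] f(1)=1,f(2)=2,f(3)=3,f(4)=4,f(6)=6,f(12)=12 ⇒ 28
q^14  k|14↦f(k): 1:1 2:2 7:7 14:14  a_14=24
d|26:{26,13,2,1}  Σf=26+13+2+1=42
q^30  k|30↦f(k): 30:30 15:15 10:10 6:6 5:5 3:3 2:2 1:1  a_30=72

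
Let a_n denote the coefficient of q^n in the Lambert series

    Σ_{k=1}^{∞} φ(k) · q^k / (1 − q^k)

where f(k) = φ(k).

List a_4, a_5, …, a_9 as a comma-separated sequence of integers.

[q^4] φ(1)=1,φ(2)=1,φ(4)=2 ⇒ 4
n=5: 5·1 1·5  φ→[4+1]=5
[q^6] φ(6)=2,φ(3)=2,φ(2)=1,φ(1)=1 ⇒ 6
d|7:{1,7}  Σφ=1+6=7
n=8: 8·1 4·2 2·4 1·8  φ→[4+2+1+1]=8
q^9  k|9↦φ(k): 1:1 3:2 9:6  a_9=9

4, 5, 6, 7, 8, 9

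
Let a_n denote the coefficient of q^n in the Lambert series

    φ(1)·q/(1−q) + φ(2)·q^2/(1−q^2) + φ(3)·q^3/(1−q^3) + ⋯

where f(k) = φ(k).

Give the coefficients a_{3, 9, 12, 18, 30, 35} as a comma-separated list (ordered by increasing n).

d|3:{3,1}  Σφ=2+1=3
d|9:{9,3,1}  Σφ=6+2+1=9
n=12: 12·1 6·2 4·3 3·4 2·6 1·12  φ→[4+2+2+2+1+1]=12
n=18: 18·1 9·2 6·3 3·6 2·9 1·18  φ→[6+6+2+2+1+1]=18
[q^30] φ(1)=1,φ(2)=1,φ(3)=2,φ(5)=4,φ(6)=2,φ(10)=4,φ(15)=8,φ(30)=8 ⇒ 30
q^35  k|35↦φ(k): 35:24 7:6 5:4 1:1  a_35=35

3, 9, 12, 18, 30, 35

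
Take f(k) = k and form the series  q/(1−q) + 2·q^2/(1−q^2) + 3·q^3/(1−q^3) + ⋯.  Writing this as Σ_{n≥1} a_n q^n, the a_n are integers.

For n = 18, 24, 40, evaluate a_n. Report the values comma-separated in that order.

39, 60, 90

[q^18] f(1)=1,f(2)=2,f(3)=3,f(6)=6,f(9)=9,f(18)=18 ⇒ 39
[q^24] f(1)=1,f(2)=2,f(3)=3,f(4)=4,f(6)=6,f(8)=8,f(12)=12,f(24)=24 ⇒ 60
[q^40] f(40)=40,f(20)=20,f(10)=10,f(8)=8,f(5)=5,f(4)=4,f(2)=2,f(1)=1 ⇒ 90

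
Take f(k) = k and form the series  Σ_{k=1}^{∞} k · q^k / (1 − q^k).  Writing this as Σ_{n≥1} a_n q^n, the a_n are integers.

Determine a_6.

[q^6] f(6)=6,f(3)=3,f(2)=2,f(1)=1 ⇒ 12

a_6 = 12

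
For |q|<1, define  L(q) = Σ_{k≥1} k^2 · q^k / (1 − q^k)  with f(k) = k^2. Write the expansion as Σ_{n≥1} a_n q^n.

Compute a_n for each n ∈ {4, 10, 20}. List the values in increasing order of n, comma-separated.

d|4:{1,2,4}  Σf=1+4+16=21
d|10:{10,5,2,1}  Σf=100+25+4+1=130
q^20  k|20↦f(k): 1:1 2:4 4:16 5:25 10:100 20:400  a_20=546

21, 130, 546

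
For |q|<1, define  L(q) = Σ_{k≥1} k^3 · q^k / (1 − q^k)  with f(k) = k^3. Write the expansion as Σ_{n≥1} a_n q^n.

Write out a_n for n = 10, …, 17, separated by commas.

d|10:{10,5,2,1}  Σf=1000+125+8+1=1134
q^11  k|11↦f(k): 11:1331 1:1  a_11=1332
q^12  k|12↦f(k): 12:1728 6:216 4:64 3:27 2:8 1:1  a_12=2044
q^13  k|13↦f(k): 1:1 13:2197  a_13=2198
q^14  k|14↦f(k): 1:1 2:8 7:343 14:2744  a_14=3096
[q^15] f(1)=1,f(3)=27,f(5)=125,f(15)=3375 ⇒ 3528
d|16:{1,2,4,8,16}  Σf=1+8+64+512+4096=4681
q^17  k|17↦f(k): 1:1 17:4913  a_17=4914

1134, 1332, 2044, 2198, 3096, 3528, 4681, 4914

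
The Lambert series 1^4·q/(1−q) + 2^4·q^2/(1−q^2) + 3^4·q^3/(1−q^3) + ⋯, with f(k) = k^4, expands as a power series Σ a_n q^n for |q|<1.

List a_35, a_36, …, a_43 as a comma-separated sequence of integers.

d|35:{35,7,5,1}  Σf=1500625+2401+625+1=1503652
n=36: 1·36 2·18 3·12 4·9 6·6 9·4 12·3 18·2 36·1  f→[1+16+81+256+1296+6561+20736+104976+1679616]=1813539
d|37:{37,1}  Σf=1874161+1=1874162
d|38:{1,2,19,38}  Σf=1+16+130321+2085136=2215474
[q^39] f(39)=2313441,f(13)=28561,f(3)=81,f(1)=1 ⇒ 2342084
n=40: 40·1 20·2 10·4 8·5 5·8 4·10 2·20 1·40  f→[2560000+160000+10000+4096+625+256+16+1]=2734994
d|41:{1,41}  Σf=1+2825761=2825762
n=42: 1·42 2·21 3·14 6·7 7·6 14·3 21·2 42·1  f→[1+16+81+1296+2401+38416+194481+3111696]=3348388
n=43: 1·43 43·1  f→[1+3418801]=3418802

1503652, 1813539, 1874162, 2215474, 2342084, 2734994, 2825762, 3348388, 3418802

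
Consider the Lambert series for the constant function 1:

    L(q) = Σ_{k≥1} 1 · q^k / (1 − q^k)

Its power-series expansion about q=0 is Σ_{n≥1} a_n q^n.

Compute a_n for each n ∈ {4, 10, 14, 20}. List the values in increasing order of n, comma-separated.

[q^4] f(4)=1,f(2)=1,f(1)=1 ⇒ 3
d|10:{1,2,5,10}  Σf=1+1+1+1=4
n=14: 14·1 7·2 2·7 1·14  f→[1+1+1+1]=4
d|20:{20,10,5,4,2,1}  Σf=1+1+1+1+1+1=6

3, 4, 4, 6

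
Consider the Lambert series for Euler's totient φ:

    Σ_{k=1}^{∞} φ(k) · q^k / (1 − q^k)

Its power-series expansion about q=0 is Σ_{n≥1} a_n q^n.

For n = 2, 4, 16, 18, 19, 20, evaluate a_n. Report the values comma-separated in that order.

[q^2] φ(1)=1,φ(2)=1 ⇒ 2
q^4  k|4↦φ(k): 1:1 2:1 4:2  a_4=4
q^16  k|16↦φ(k): 16:8 8:4 4:2 2:1 1:1  a_16=16
d|18:{1,2,3,6,9,18}  Σφ=1+1+2+2+6+6=18
q^19  k|19↦φ(k): 19:18 1:1  a_19=19
q^20  k|20↦φ(k): 1:1 2:1 4:2 5:4 10:4 20:8  a_20=20

2, 4, 16, 18, 19, 20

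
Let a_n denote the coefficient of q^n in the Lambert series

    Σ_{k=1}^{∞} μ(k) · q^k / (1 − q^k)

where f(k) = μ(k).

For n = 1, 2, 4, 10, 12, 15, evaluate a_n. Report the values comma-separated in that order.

1, 0, 0, 0, 0, 0

n=1: 1·1  μ→[1]=1
q^2  k|2↦μ(k): 2:-1 1:1  a_2=0
[q^4] μ(1)=1,μ(2)=-1,μ(4)=0 ⇒ 0
d|10:{10,5,2,1}  Σμ=1+(-1)+(-1)+1=0
n=12: 12·1 6·2 4·3 3·4 2·6 1·12  μ→[0+1+0+(-1)+(-1)+1]=0
[q^15] μ(1)=1,μ(3)=-1,μ(5)=-1,μ(15)=1 ⇒ 0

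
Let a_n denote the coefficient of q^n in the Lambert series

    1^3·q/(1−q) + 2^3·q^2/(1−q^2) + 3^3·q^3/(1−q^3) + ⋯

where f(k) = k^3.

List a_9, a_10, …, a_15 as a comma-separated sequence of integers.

757, 1134, 1332, 2044, 2198, 3096, 3528

d|9:{1,3,9}  Σf=1+27+729=757
d|10:{1,2,5,10}  Σf=1+8+125+1000=1134
n=11: 1·11 11·1  f→[1+1331]=1332
[q^12] f(12)=1728,f(6)=216,f(4)=64,f(3)=27,f(2)=8,f(1)=1 ⇒ 2044
[q^13] f(13)=2197,f(1)=1 ⇒ 2198
d|14:{14,7,2,1}  Σf=2744+343+8+1=3096
d|15:{1,3,5,15}  Σf=1+27+125+3375=3528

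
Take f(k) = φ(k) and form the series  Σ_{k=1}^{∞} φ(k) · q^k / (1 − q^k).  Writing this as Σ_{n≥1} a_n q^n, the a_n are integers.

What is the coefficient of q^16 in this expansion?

n=16: 1·16 2·8 4·4 8·2 16·1  φ→[1+1+2+4+8]=16

a_16 = 16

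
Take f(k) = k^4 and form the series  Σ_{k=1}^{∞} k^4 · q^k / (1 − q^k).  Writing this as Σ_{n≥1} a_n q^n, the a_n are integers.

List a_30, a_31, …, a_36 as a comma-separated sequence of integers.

[q^30] f(1)=1,f(2)=16,f(3)=81,f(5)=625,f(6)=1296,f(10)=10000,f(15)=50625,f(30)=810000 ⇒ 872644
d|31:{1,31}  Σf=1+923521=923522
n=32: 32·1 16·2 8·4 4·8 2·16 1·32  f→[1048576+65536+4096+256+16+1]=1118481
q^33  k|33↦f(k): 33:1185921 11:14641 3:81 1:1  a_33=1200644
[q^34] f(1)=1,f(2)=16,f(17)=83521,f(34)=1336336 ⇒ 1419874
[q^35] f(35)=1500625,f(7)=2401,f(5)=625,f(1)=1 ⇒ 1503652
n=36: 36·1 18·2 12·3 9·4 6·6 4·9 3·12 2·18 1·36  f→[1679616+104976+20736+6561+1296+256+81+16+1]=1813539

872644, 923522, 1118481, 1200644, 1419874, 1503652, 1813539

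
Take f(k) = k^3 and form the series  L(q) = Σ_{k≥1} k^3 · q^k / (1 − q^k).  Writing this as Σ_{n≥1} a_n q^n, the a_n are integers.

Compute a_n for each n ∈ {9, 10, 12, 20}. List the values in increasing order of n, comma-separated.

757, 1134, 2044, 9198

d|9:{9,3,1}  Σf=729+27+1=757
[q^10] f(1)=1,f(2)=8,f(5)=125,f(10)=1000 ⇒ 1134
[q^12] f(12)=1728,f(6)=216,f(4)=64,f(3)=27,f(2)=8,f(1)=1 ⇒ 2044
d|20:{20,10,5,4,2,1}  Σf=8000+1000+125+64+8+1=9198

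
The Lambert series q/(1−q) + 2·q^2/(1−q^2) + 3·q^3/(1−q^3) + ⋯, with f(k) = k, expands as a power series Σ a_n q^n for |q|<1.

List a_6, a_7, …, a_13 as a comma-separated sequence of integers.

n=6: 1·6 2·3 3·2 6·1  f→[1+2+3+6]=12
[q^7] f(1)=1,f(7)=7 ⇒ 8
n=8: 8·1 4·2 2·4 1·8  f→[8+4+2+1]=15
d|9:{9,3,1}  Σf=9+3+1=13
q^10  k|10↦f(k): 1:1 2:2 5:5 10:10  a_10=18
n=11: 11·1 1·11  f→[11+1]=12
d|12:{12,6,4,3,2,1}  Σf=12+6+4+3+2+1=28
n=13: 13·1 1·13  f→[13+1]=14

12, 8, 15, 13, 18, 12, 28, 14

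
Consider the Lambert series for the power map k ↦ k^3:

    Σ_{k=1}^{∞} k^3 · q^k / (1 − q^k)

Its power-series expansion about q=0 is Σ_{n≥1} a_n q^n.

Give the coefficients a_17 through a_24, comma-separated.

4914, 6813, 6860, 9198, 9632, 11988, 12168, 16380

[q^17] f(17)=4913,f(1)=1 ⇒ 4914
q^18  k|18↦f(k): 18:5832 9:729 6:216 3:27 2:8 1:1  a_18=6813
d|19:{19,1}  Σf=6859+1=6860
d|20:{1,2,4,5,10,20}  Σf=1+8+64+125+1000+8000=9198
[q^21] f(1)=1,f(3)=27,f(7)=343,f(21)=9261 ⇒ 9632
n=22: 1·22 2·11 11·2 22·1  f→[1+8+1331+10648]=11988
n=23: 23·1 1·23  f→[12167+1]=12168
[q^24] f(24)=13824,f(12)=1728,f(8)=512,f(6)=216,f(4)=64,f(3)=27,f(2)=8,f(1)=1 ⇒ 16380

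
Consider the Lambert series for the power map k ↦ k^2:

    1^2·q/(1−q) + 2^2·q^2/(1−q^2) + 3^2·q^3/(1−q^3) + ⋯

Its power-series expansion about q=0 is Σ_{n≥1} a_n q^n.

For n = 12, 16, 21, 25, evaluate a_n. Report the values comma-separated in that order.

210, 341, 500, 651

d|12:{12,6,4,3,2,1}  Σf=144+36+16+9+4+1=210
d|16:{16,8,4,2,1}  Σf=256+64+16+4+1=341
n=21: 21·1 7·3 3·7 1·21  f→[441+49+9+1]=500
n=25: 25·1 5·5 1·25  f→[625+25+1]=651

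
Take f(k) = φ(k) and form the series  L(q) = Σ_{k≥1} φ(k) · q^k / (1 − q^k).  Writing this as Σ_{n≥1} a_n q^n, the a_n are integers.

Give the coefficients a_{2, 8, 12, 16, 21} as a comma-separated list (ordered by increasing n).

q^2  k|2↦φ(k): 1:1 2:1  a_2=2
d|8:{8,4,2,1}  Σφ=4+2+1+1=8
[q^12] φ(12)=4,φ(6)=2,φ(4)=2,φ(3)=2,φ(2)=1,φ(1)=1 ⇒ 12
q^16  k|16↦φ(k): 1:1 2:1 4:2 8:4 16:8  a_16=16
n=21: 1·21 3·7 7·3 21·1  φ→[1+2+6+12]=21

2, 8, 12, 16, 21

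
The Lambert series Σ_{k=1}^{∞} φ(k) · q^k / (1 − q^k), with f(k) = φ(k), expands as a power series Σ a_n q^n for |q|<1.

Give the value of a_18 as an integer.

d|18:{1,2,3,6,9,18}  Σφ=1+1+2+2+6+6=18

a_18 = 18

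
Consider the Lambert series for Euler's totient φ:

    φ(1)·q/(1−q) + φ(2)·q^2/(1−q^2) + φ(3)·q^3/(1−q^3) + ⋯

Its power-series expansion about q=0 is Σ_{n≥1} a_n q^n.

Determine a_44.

[q^44] φ(1)=1,φ(2)=1,φ(4)=2,φ(11)=10,φ(22)=10,φ(44)=20 ⇒ 44

a_44 = 44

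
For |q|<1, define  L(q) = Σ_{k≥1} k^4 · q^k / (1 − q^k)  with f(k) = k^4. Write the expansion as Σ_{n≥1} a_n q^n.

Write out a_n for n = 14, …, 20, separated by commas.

40834, 51332, 69905, 83522, 112931, 130322, 170898

[q^14] f(14)=38416,f(7)=2401,f(2)=16,f(1)=1 ⇒ 40834
d|15:{1,3,5,15}  Σf=1+81+625+50625=51332
n=16: 1·16 2·8 4·4 8·2 16·1  f→[1+16+256+4096+65536]=69905
n=17: 17·1 1·17  f→[83521+1]=83522
d|18:{18,9,6,3,2,1}  Σf=104976+6561+1296+81+16+1=112931
n=19: 19·1 1·19  f→[130321+1]=130322
[q^20] f(20)=160000,f(10)=10000,f(5)=625,f(4)=256,f(2)=16,f(1)=1 ⇒ 170898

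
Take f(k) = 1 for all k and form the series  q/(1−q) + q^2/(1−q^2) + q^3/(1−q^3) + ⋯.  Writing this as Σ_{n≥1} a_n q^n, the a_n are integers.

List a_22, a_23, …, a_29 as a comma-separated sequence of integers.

d|22:{22,11,2,1}  Σf=1+1+1+1=4
d|23:{23,1}  Σf=1+1=2
q^24  k|24↦f(k): 24:1 12:1 8:1 6:1 4:1 3:1 2:1 1:1  a_24=8
[q^25] f(1)=1,f(5)=1,f(25)=1 ⇒ 3
n=26: 26·1 13·2 2·13 1·26  f→[1+1+1+1]=4
[q^27] f(1)=1,f(3)=1,f(9)=1,f(27)=1 ⇒ 4
d|28:{1,2,4,7,14,28}  Σf=1+1+1+1+1+1=6
d|29:{1,29}  Σf=1+1=2

4, 2, 8, 3, 4, 4, 6, 2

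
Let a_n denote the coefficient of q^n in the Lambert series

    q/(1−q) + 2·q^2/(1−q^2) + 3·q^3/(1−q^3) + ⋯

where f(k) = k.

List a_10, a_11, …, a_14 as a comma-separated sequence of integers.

n=10: 10·1 5·2 2·5 1·10  f→[10+5+2+1]=18
[q^11] f(11)=11,f(1)=1 ⇒ 12
n=12: 12·1 6·2 4·3 3·4 2·6 1·12  f→[12+6+4+3+2+1]=28
n=13: 1·13 13·1  f→[1+13]=14
n=14: 14·1 7·2 2·7 1·14  f→[14+7+2+1]=24

18, 12, 28, 14, 24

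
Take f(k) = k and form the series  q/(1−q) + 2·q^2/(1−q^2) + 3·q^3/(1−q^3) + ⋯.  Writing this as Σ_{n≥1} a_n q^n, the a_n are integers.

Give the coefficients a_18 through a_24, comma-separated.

39, 20, 42, 32, 36, 24, 60

d|18:{18,9,6,3,2,1}  Σf=18+9+6+3+2+1=39
n=19: 1·19 19·1  f→[1+19]=20
q^20  k|20↦f(k): 20:20 10:10 5:5 4:4 2:2 1:1  a_20=42
q^21  k|21↦f(k): 1:1 3:3 7:7 21:21  a_21=32
d|22:{1,2,11,22}  Σf=1+2+11+22=36
[q^23] f(23)=23,f(1)=1 ⇒ 24
q^24  k|24↦f(k): 1:1 2:2 3:3 4:4 6:6 8:8 12:12 24:24  a_24=60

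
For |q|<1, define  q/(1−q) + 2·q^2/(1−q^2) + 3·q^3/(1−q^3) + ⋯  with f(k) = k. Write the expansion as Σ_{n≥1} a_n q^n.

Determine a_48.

q^48  k|48↦f(k): 48:48 24:24 16:16 12:12 8:8 6:6 4:4 3:3 2:2 1:1  a_48=124

a_48 = 124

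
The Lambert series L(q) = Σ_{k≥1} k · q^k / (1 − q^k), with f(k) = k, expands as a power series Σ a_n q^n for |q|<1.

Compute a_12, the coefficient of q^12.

a_12 = 28

n=12: 12·1 6·2 4·3 3·4 2·6 1·12  f→[12+6+4+3+2+1]=28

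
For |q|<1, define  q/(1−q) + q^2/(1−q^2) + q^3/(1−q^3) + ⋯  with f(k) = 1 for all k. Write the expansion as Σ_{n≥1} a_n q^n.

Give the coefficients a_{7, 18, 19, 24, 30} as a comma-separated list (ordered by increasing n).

[q^7] f(7)=1,f(1)=1 ⇒ 2
[q^18] f(1)=1,f(2)=1,f(3)=1,f(6)=1,f(9)=1,f(18)=1 ⇒ 6
d|19:{19,1}  Σf=1+1=2
q^24  k|24↦f(k): 1:1 2:1 3:1 4:1 6:1 8:1 12:1 24:1  a_24=8
d|30:{30,15,10,6,5,3,2,1}  Σf=1+1+1+1+1+1+1+1=8

2, 6, 2, 8, 8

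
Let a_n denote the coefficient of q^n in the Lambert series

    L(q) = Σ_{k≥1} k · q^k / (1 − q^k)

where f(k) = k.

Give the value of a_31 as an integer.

a_31 = 32

[q^31] f(31)=31,f(1)=1 ⇒ 32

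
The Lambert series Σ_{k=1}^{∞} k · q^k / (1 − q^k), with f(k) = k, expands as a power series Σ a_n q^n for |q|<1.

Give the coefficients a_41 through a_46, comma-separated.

q^41  k|41↦f(k): 41:41 1:1  a_41=42
[q^42] f(1)=1,f(2)=2,f(3)=3,f(6)=6,f(7)=7,f(14)=14,f(21)=21,f(42)=42 ⇒ 96
n=43: 1·43 43·1  f→[1+43]=44
q^44  k|44↦f(k): 1:1 2:2 4:4 11:11 22:22 44:44  a_44=84
[q^45] f(1)=1,f(3)=3,f(5)=5,f(9)=9,f(15)=15,f(45)=45 ⇒ 78
n=46: 46·1 23·2 2·23 1·46  f→[46+23+2+1]=72

42, 96, 44, 84, 78, 72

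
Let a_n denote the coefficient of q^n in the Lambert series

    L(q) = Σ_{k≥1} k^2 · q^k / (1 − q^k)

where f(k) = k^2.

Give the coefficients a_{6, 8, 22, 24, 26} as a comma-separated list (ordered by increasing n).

50, 85, 610, 850, 850

q^6  k|6↦f(k): 1:1 2:4 3:9 6:36  a_6=50
[q^8] f(8)=64,f(4)=16,f(2)=4,f(1)=1 ⇒ 85
[q^22] f(22)=484,f(11)=121,f(2)=4,f(1)=1 ⇒ 610
[q^24] f(24)=576,f(12)=144,f(8)=64,f(6)=36,f(4)=16,f(3)=9,f(2)=4,f(1)=1 ⇒ 850
q^26  k|26↦f(k): 1:1 2:4 13:169 26:676  a_26=850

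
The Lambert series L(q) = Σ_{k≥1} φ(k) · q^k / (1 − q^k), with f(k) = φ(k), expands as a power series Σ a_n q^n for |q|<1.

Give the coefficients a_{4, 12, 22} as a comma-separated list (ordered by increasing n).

q^4  k|4↦φ(k): 4:2 2:1 1:1  a_4=4
[q^12] φ(1)=1,φ(2)=1,φ(3)=2,φ(4)=2,φ(6)=2,φ(12)=4 ⇒ 12
n=22: 1·22 2·11 11·2 22·1  φ→[1+1+10+10]=22

4, 12, 22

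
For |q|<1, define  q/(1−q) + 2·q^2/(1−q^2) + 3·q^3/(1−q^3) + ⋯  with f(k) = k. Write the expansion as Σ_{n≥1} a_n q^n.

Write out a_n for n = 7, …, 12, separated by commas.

[q^7] f(1)=1,f(7)=7 ⇒ 8
q^8  k|8↦f(k): 1:1 2:2 4:4 8:8  a_8=15
n=9: 1·9 3·3 9·1  f→[1+3+9]=13
d|10:{10,5,2,1}  Σf=10+5+2+1=18
q^11  k|11↦f(k): 11:11 1:1  a_11=12
[q^12] f(1)=1,f(2)=2,f(3)=3,f(4)=4,f(6)=6,f(12)=12 ⇒ 28

8, 15, 13, 18, 12, 28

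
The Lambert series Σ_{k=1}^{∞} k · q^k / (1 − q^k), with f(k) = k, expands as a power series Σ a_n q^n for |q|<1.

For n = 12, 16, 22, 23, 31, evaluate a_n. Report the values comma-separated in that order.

q^12  k|12↦f(k): 1:1 2:2 3:3 4:4 6:6 12:12  a_12=28
d|16:{16,8,4,2,1}  Σf=16+8+4+2+1=31
q^22  k|22↦f(k): 1:1 2:2 11:11 22:22  a_22=36
d|23:{23,1}  Σf=23+1=24
n=31: 1·31 31·1  f→[1+31]=32

28, 31, 36, 24, 32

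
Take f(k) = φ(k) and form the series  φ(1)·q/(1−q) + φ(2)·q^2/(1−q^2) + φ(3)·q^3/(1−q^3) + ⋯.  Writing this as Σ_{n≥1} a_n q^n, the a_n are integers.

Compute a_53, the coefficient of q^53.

q^53  k|53↦φ(k): 53:52 1:1  a_53=53

a_53 = 53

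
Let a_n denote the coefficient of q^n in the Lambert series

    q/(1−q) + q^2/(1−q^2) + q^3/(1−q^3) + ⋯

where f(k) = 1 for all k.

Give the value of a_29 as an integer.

q^29  k|29↦f(k): 1:1 29:1  a_29=2

a_29 = 2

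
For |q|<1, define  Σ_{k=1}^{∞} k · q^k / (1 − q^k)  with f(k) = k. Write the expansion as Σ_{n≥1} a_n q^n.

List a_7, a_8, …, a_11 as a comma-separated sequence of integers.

q^7  k|7↦f(k): 1:1 7:7  a_7=8
[q^8] f(1)=1,f(2)=2,f(4)=4,f(8)=8 ⇒ 15
[q^9] f(1)=1,f(3)=3,f(9)=9 ⇒ 13
q^10  k|10↦f(k): 10:10 5:5 2:2 1:1  a_10=18
[q^11] f(1)=1,f(11)=11 ⇒ 12

8, 15, 13, 18, 12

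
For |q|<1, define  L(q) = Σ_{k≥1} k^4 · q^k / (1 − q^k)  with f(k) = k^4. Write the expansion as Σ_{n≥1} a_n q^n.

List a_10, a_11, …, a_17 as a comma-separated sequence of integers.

10642, 14642, 22386, 28562, 40834, 51332, 69905, 83522

q^10  k|10↦f(k): 10:10000 5:625 2:16 1:1  a_10=10642
n=11: 11·1 1·11  f→[14641+1]=14642
q^12  k|12↦f(k): 1:1 2:16 3:81 4:256 6:1296 12:20736  a_12=22386
[q^13] f(13)=28561,f(1)=1 ⇒ 28562
q^14  k|14↦f(k): 1:1 2:16 7:2401 14:38416  a_14=40834
d|15:{1,3,5,15}  Σf=1+81+625+50625=51332
d|16:{16,8,4,2,1}  Σf=65536+4096+256+16+1=69905
d|17:{1,17}  Σf=1+83521=83522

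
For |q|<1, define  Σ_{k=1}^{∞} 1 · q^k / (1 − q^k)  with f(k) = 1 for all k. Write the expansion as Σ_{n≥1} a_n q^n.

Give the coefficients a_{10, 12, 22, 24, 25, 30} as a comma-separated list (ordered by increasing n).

4, 6, 4, 8, 3, 8

d|10:{1,2,5,10}  Σf=1+1+1+1=4
[q^12] f(12)=1,f(6)=1,f(4)=1,f(3)=1,f(2)=1,f(1)=1 ⇒ 6
d|22:{22,11,2,1}  Σf=1+1+1+1=4
[q^24] f(24)=1,f(12)=1,f(8)=1,f(6)=1,f(4)=1,f(3)=1,f(2)=1,f(1)=1 ⇒ 8
[q^25] f(1)=1,f(5)=1,f(25)=1 ⇒ 3
n=30: 1·30 2·15 3·10 5·6 6·5 10·3 15·2 30·1  f→[1+1+1+1+1+1+1+1]=8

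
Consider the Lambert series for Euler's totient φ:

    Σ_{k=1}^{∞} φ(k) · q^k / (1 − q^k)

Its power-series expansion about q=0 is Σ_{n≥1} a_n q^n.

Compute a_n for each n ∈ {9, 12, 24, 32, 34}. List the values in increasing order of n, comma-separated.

q^9  k|9↦φ(k): 1:1 3:2 9:6  a_9=9
q^12  k|12↦φ(k): 12:4 6:2 4:2 3:2 2:1 1:1  a_12=12
n=24: 1·24 2·12 3·8 4·6 6·4 8·3 12·2 24·1  φ→[1+1+2+2+2+4+4+8]=24
n=32: 1·32 2·16 4·8 8·4 16·2 32·1  φ→[1+1+2+4+8+16]=32
[q^34] φ(34)=16,φ(17)=16,φ(2)=1,φ(1)=1 ⇒ 34

9, 12, 24, 32, 34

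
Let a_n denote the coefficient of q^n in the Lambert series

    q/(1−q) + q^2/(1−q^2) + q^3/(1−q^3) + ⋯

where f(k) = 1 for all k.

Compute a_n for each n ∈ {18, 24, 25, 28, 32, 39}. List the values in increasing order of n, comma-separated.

n=18: 1·18 2·9 3·6 6·3 9·2 18·1  f→[1+1+1+1+1+1]=6
n=24: 1·24 2·12 3·8 4·6 6·4 8·3 12·2 24·1  f→[1+1+1+1+1+1+1+1]=8
n=25: 1·25 5·5 25·1  f→[1+1+1]=3
d|28:{1,2,4,7,14,28}  Σf=1+1+1+1+1+1=6
d|32:{32,16,8,4,2,1}  Σf=1+1+1+1+1+1=6
d|39:{39,13,3,1}  Σf=1+1+1+1=4

6, 8, 3, 6, 6, 4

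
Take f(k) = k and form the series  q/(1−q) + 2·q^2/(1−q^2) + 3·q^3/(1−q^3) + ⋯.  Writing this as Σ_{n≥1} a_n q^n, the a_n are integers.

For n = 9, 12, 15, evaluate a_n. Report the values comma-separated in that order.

13, 28, 24

n=9: 9·1 3·3 1·9  f→[9+3+1]=13
n=12: 12·1 6·2 4·3 3·4 2·6 1·12  f→[12+6+4+3+2+1]=28
q^15  k|15↦f(k): 1:1 3:3 5:5 15:15  a_15=24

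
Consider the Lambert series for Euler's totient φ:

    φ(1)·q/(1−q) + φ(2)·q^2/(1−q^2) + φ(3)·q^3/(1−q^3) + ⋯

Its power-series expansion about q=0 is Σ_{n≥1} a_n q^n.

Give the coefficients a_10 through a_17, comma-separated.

q^10  k|10↦φ(k): 10:4 5:4 2:1 1:1  a_10=10
d|11:{11,1}  Σφ=10+1=11
n=12: 1·12 2·6 3·4 4·3 6·2 12·1  φ→[1+1+2+2+2+4]=12
n=13: 1·13 13·1  φ→[1+12]=13
q^14  k|14↦φ(k): 1:1 2:1 7:6 14:6  a_14=14
d|15:{15,5,3,1}  Σφ=8+4+2+1=15
q^16  k|16↦φ(k): 16:8 8:4 4:2 2:1 1:1  a_16=16
q^17  k|17↦φ(k): 1:1 17:16  a_17=17

10, 11, 12, 13, 14, 15, 16, 17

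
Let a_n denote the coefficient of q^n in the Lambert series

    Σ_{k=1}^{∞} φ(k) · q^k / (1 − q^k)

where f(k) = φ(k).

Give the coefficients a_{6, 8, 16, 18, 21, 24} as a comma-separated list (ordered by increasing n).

q^6  k|6↦φ(k): 6:2 3:2 2:1 1:1  a_6=6
q^8  k|8↦φ(k): 8:4 4:2 2:1 1:1  a_8=8
d|16:{1,2,4,8,16}  Σφ=1+1+2+4+8=16
n=18: 1·18 2·9 3·6 6·3 9·2 18·1  φ→[1+1+2+2+6+6]=18
[q^21] φ(1)=1,φ(3)=2,φ(7)=6,φ(21)=12 ⇒ 21
[q^24] φ(24)=8,φ(12)=4,φ(8)=4,φ(6)=2,φ(4)=2,φ(3)=2,φ(2)=1,φ(1)=1 ⇒ 24

6, 8, 16, 18, 21, 24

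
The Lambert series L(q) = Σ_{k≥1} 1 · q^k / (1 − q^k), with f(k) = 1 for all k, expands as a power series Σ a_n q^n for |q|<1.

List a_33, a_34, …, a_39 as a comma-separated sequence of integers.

4, 4, 4, 9, 2, 4, 4

n=33: 1·33 3·11 11·3 33·1  f→[1+1+1+1]=4
q^34  k|34↦f(k): 34:1 17:1 2:1 1:1  a_34=4
n=35: 1·35 5·7 7·5 35·1  f→[1+1+1+1]=4
n=36: 36·1 18·2 12·3 9·4 6·6 4·9 3·12 2·18 1·36  f→[1+1+1+1+1+1+1+1+1]=9
q^37  k|37↦f(k): 1:1 37:1  a_37=2
q^38  k|38↦f(k): 38:1 19:1 2:1 1:1  a_38=4
[q^39] f(1)=1,f(3)=1,f(13)=1,f(39)=1 ⇒ 4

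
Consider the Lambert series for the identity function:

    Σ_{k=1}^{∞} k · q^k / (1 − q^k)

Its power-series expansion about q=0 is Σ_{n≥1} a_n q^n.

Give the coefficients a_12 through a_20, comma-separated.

28, 14, 24, 24, 31, 18, 39, 20, 42

q^12  k|12↦f(k): 12:12 6:6 4:4 3:3 2:2 1:1  a_12=28
[q^13] f(1)=1,f(13)=13 ⇒ 14
q^14  k|14↦f(k): 1:1 2:2 7:7 14:14  a_14=24
d|15:{1,3,5,15}  Σf=1+3+5+15=24
q^16  k|16↦f(k): 16:16 8:8 4:4 2:2 1:1  a_16=31
n=17: 1·17 17·1  f→[1+17]=18
q^18  k|18↦f(k): 1:1 2:2 3:3 6:6 9:9 18:18  a_18=39
d|19:{1,19}  Σf=1+19=20
d|20:{1,2,4,5,10,20}  Σf=1+2+4+5+10+20=42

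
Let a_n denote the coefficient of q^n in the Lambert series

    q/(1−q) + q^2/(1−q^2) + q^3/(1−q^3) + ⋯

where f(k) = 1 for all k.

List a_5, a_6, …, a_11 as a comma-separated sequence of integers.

d|5:{5,1}  Σf=1+1=2
q^6  k|6↦f(k): 1:1 2:1 3:1 6:1  a_6=4
q^7  k|7↦f(k): 7:1 1:1  a_7=2
n=8: 1·8 2·4 4·2 8·1  f→[1+1+1+1]=4
d|9:{9,3,1}  Σf=1+1+1=3
d|10:{10,5,2,1}  Σf=1+1+1+1=4
q^11  k|11↦f(k): 1:1 11:1  a_11=2

2, 4, 2, 4, 3, 4, 2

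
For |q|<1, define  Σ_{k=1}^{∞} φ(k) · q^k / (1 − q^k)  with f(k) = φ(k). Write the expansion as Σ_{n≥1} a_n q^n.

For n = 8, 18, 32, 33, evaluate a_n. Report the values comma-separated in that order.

q^8  k|8↦φ(k): 8:4 4:2 2:1 1:1  a_8=8
d|18:{1,2,3,6,9,18}  Σφ=1+1+2+2+6+6=18
d|32:{32,16,8,4,2,1}  Σφ=16+8+4+2+1+1=32
[q^33] φ(1)=1,φ(3)=2,φ(11)=10,φ(33)=20 ⇒ 33

8, 18, 32, 33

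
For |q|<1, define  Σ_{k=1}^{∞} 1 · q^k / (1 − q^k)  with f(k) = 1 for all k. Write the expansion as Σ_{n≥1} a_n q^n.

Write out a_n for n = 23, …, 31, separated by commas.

2, 8, 3, 4, 4, 6, 2, 8, 2

d|23:{23,1}  Σf=1+1=2
n=24: 24·1 12·2 8·3 6·4 4·6 3·8 2·12 1·24  f→[1+1+1+1+1+1+1+1]=8
n=25: 25·1 5·5 1·25  f→[1+1+1]=3
n=26: 26·1 13·2 2·13 1·26  f→[1+1+1+1]=4
[q^27] f(1)=1,f(3)=1,f(9)=1,f(27)=1 ⇒ 4
[q^28] f(1)=1,f(2)=1,f(4)=1,f(7)=1,f(14)=1,f(28)=1 ⇒ 6
n=29: 1·29 29·1  f→[1+1]=2
d|30:{1,2,3,5,6,10,15,30}  Σf=1+1+1+1+1+1+1+1=8
[q^31] f(1)=1,f(31)=1 ⇒ 2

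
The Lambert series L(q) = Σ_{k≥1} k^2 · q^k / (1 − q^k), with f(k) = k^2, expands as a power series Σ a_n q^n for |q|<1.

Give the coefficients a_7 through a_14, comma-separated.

50, 85, 91, 130, 122, 210, 170, 250

q^7  k|7↦f(k): 7:49 1:1  a_7=50
[q^8] f(1)=1,f(2)=4,f(4)=16,f(8)=64 ⇒ 85
[q^9] f(9)=81,f(3)=9,f(1)=1 ⇒ 91
n=10: 10·1 5·2 2·5 1·10  f→[100+25+4+1]=130
[q^11] f(11)=121,f(1)=1 ⇒ 122
[q^12] f(12)=144,f(6)=36,f(4)=16,f(3)=9,f(2)=4,f(1)=1 ⇒ 210
d|13:{1,13}  Σf=1+169=170
n=14: 1·14 2·7 7·2 14·1  f→[1+4+49+196]=250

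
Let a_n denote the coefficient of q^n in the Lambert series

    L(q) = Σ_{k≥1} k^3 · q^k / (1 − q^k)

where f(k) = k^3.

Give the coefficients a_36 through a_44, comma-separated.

q^36  k|36↦f(k): 1:1 2:8 3:27 4:64 6:216 9:729 12:1728 18:5832 36:46656  a_36=55261
d|37:{1,37}  Σf=1+50653=50654
n=38: 1·38 2·19 19·2 38·1  f→[1+8+6859+54872]=61740
d|39:{39,13,3,1}  Σf=59319+2197+27+1=61544
q^40  k|40↦f(k): 1:1 2:8 4:64 5:125 8:512 10:1000 20:8000 40:64000  a_40=73710
[q^41] f(1)=1,f(41)=68921 ⇒ 68922
d|42:{42,21,14,7,6,3,2,1}  Σf=74088+9261+2744+343+216+27+8+1=86688
d|43:{1,43}  Σf=1+79507=79508
q^44  k|44↦f(k): 44:85184 22:10648 11:1331 4:64 2:8 1:1  a_44=97236

55261, 50654, 61740, 61544, 73710, 68922, 86688, 79508, 97236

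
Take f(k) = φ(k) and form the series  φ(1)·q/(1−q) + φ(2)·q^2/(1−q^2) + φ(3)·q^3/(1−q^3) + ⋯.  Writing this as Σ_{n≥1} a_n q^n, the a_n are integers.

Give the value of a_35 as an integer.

q^35  k|35↦φ(k): 1:1 5:4 7:6 35:24  a_35=35

a_35 = 35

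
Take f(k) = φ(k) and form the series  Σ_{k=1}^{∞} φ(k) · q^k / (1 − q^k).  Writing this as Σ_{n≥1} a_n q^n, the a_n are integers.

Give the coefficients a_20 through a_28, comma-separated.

[q^20] φ(1)=1,φ(2)=1,φ(4)=2,φ(5)=4,φ(10)=4,φ(20)=8 ⇒ 20
q^21  k|21↦φ(k): 21:12 7:6 3:2 1:1  a_21=21
[q^22] φ(22)=10,φ(11)=10,φ(2)=1,φ(1)=1 ⇒ 22
d|23:{23,1}  Σφ=22+1=23
d|24:{1,2,3,4,6,8,12,24}  Σφ=1+1+2+2+2+4+4+8=24
d|25:{1,5,25}  Σφ=1+4+20=25
n=26: 1·26 2·13 13·2 26·1  φ→[1+1+12+12]=26
n=27: 27·1 9·3 3·9 1·27  φ→[18+6+2+1]=27
q^28  k|28↦φ(k): 1:1 2:1 4:2 7:6 14:6 28:12  a_28=28

20, 21, 22, 23, 24, 25, 26, 27, 28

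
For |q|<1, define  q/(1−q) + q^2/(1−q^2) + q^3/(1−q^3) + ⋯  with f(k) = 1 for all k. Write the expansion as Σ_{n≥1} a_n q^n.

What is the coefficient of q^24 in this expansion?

q^24  k|24↦f(k): 24:1 12:1 8:1 6:1 4:1 3:1 2:1 1:1  a_24=8

a_24 = 8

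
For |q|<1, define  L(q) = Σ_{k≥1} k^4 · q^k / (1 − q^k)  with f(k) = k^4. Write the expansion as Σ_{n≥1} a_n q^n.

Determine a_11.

n=11: 1·11 11·1  f→[1+14641]=14642

a_11 = 14642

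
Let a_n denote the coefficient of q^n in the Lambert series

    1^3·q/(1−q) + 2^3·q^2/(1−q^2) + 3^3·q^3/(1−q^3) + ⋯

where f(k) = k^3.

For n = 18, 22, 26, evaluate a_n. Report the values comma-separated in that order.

6813, 11988, 19782

d|18:{1,2,3,6,9,18}  Σf=1+8+27+216+729+5832=6813
d|22:{1,2,11,22}  Σf=1+8+1331+10648=11988
q^26  k|26↦f(k): 26:17576 13:2197 2:8 1:1  a_26=19782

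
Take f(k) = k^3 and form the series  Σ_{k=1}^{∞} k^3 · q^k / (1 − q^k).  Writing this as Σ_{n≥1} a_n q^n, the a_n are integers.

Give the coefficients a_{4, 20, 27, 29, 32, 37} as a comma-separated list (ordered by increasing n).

n=4: 1·4 2·2 4·1  f→[1+8+64]=73
q^20  k|20↦f(k): 1:1 2:8 4:64 5:125 10:1000 20:8000  a_20=9198
n=27: 1·27 3·9 9·3 27·1  f→[1+27+729+19683]=20440
d|29:{1,29}  Σf=1+24389=24390
n=32: 32·1 16·2 8·4 4·8 2·16 1·32  f→[32768+4096+512+64+8+1]=37449
q^37  k|37↦f(k): 37:50653 1:1  a_37=50654

73, 9198, 20440, 24390, 37449, 50654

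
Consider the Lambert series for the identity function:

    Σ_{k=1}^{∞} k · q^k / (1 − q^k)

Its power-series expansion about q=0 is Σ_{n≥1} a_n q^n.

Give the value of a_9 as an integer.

d|9:{1,3,9}  Σf=1+3+9=13

a_9 = 13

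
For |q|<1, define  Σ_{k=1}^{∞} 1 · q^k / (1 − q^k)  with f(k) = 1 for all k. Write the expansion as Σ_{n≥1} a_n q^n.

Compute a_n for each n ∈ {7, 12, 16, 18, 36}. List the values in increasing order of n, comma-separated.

2, 6, 5, 6, 9

[q^7] f(7)=1,f(1)=1 ⇒ 2
d|12:{1,2,3,4,6,12}  Σf=1+1+1+1+1+1=6
n=16: 16·1 8·2 4·4 2·8 1·16  f→[1+1+1+1+1]=5
d|18:{18,9,6,3,2,1}  Σf=1+1+1+1+1+1=6
d|36:{1,2,3,4,6,9,12,18,36}  Σf=1+1+1+1+1+1+1+1+1=9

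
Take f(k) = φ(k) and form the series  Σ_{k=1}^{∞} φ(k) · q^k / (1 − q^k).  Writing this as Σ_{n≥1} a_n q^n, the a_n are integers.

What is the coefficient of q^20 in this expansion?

q^20  k|20↦φ(k): 20:8 10:4 5:4 4:2 2:1 1:1  a_20=20

a_20 = 20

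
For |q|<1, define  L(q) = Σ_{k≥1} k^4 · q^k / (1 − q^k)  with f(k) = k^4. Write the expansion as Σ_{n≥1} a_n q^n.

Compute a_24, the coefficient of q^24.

d|24:{24,12,8,6,4,3,2,1}  Σf=331776+20736+4096+1296+256+81+16+1=358258

a_24 = 358258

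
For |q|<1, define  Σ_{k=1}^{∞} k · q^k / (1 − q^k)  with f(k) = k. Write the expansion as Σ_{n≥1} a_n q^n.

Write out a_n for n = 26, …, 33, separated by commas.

n=26: 26·1 13·2 2·13 1·26  f→[26+13+2+1]=42
n=27: 1·27 3·9 9·3 27·1  f→[1+3+9+27]=40
n=28: 1·28 2·14 4·7 7·4 14·2 28·1  f→[1+2+4+7+14+28]=56
d|29:{29,1}  Σf=29+1=30
[q^30] f(30)=30,f(15)=15,f(10)=10,f(6)=6,f(5)=5,f(3)=3,f(2)=2,f(1)=1 ⇒ 72
[q^31] f(31)=31,f(1)=1 ⇒ 32
n=32: 32·1 16·2 8·4 4·8 2·16 1·32  f→[32+16+8+4+2+1]=63
n=33: 33·1 11·3 3·11 1·33  f→[33+11+3+1]=48

42, 40, 56, 30, 72, 32, 63, 48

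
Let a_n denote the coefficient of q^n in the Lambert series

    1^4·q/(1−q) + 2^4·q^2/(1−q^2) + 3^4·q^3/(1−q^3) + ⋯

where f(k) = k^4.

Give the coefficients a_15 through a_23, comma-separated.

51332, 69905, 83522, 112931, 130322, 170898, 196964, 248914, 279842

q^15  k|15↦f(k): 1:1 3:81 5:625 15:50625  a_15=51332
n=16: 1·16 2·8 4·4 8·2 16·1  f→[1+16+256+4096+65536]=69905
[q^17] f(17)=83521,f(1)=1 ⇒ 83522
[q^18] f(18)=104976,f(9)=6561,f(6)=1296,f(3)=81,f(2)=16,f(1)=1 ⇒ 112931
q^19  k|19↦f(k): 19:130321 1:1  a_19=130322
q^20  k|20↦f(k): 20:160000 10:10000 5:625 4:256 2:16 1:1  a_20=170898
d|21:{1,3,7,21}  Σf=1+81+2401+194481=196964
[q^22] f(22)=234256,f(11)=14641,f(2)=16,f(1)=1 ⇒ 248914
d|23:{23,1}  Σf=279841+1=279842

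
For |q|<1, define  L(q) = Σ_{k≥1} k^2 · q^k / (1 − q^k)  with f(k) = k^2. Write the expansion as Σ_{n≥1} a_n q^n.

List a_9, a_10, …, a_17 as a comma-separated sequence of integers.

91, 130, 122, 210, 170, 250, 260, 341, 290

d|9:{1,3,9}  Σf=1+9+81=91
q^10  k|10↦f(k): 1:1 2:4 5:25 10:100  a_10=130
d|11:{1,11}  Σf=1+121=122
q^12  k|12↦f(k): 1:1 2:4 3:9 4:16 6:36 12:144  a_12=210
d|13:{13,1}  Σf=169+1=170
d|14:{1,2,7,14}  Σf=1+4+49+196=250
d|15:{15,5,3,1}  Σf=225+25+9+1=260
d|16:{16,8,4,2,1}  Σf=256+64+16+4+1=341
n=17: 1·17 17·1  f→[1+289]=290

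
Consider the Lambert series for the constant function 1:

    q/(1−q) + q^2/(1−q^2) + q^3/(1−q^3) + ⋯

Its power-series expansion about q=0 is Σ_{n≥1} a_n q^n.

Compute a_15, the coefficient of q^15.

a_15 = 4

q^15  k|15↦f(k): 15:1 5:1 3:1 1:1  a_15=4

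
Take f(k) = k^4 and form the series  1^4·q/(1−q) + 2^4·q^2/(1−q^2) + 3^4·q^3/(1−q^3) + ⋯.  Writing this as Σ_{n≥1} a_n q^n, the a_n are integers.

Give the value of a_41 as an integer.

a_41 = 2825762

d|41:{41,1}  Σf=2825761+1=2825762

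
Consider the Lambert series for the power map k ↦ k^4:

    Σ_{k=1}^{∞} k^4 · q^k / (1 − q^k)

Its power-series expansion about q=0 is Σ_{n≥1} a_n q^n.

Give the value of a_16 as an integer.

n=16: 16·1 8·2 4·4 2·8 1·16  f→[65536+4096+256+16+1]=69905

a_16 = 69905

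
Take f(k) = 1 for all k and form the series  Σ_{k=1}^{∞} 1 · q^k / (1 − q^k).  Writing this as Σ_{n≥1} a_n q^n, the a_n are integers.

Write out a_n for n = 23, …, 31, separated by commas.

d|23:{1,23}  Σf=1+1=2
d|24:{24,12,8,6,4,3,2,1}  Σf=1+1+1+1+1+1+1+1=8
d|25:{25,5,1}  Σf=1+1+1=3
q^26  k|26↦f(k): 26:1 13:1 2:1 1:1  a_26=4
[q^27] f(1)=1,f(3)=1,f(9)=1,f(27)=1 ⇒ 4
d|28:{1,2,4,7,14,28}  Σf=1+1+1+1+1+1=6
[q^29] f(29)=1,f(1)=1 ⇒ 2
n=30: 30·1 15·2 10·3 6·5 5·6 3·10 2·15 1·30  f→[1+1+1+1+1+1+1+1]=8
[q^31] f(1)=1,f(31)=1 ⇒ 2

2, 8, 3, 4, 4, 6, 2, 8, 2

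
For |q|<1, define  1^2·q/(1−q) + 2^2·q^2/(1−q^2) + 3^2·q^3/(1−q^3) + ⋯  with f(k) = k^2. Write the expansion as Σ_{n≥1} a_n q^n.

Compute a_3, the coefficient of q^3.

a_3 = 10

[q^3] f(1)=1,f(3)=9 ⇒ 10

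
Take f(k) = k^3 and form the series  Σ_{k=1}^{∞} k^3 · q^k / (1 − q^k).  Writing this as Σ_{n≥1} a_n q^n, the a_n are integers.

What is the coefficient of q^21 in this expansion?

d|21:{1,3,7,21}  Σf=1+27+343+9261=9632

a_21 = 9632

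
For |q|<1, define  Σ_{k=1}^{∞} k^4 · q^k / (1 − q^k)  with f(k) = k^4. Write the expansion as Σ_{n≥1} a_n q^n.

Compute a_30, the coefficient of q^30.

d|30:{1,2,3,5,6,10,15,30}  Σf=1+16+81+625+1296+10000+50625+810000=872644

a_30 = 872644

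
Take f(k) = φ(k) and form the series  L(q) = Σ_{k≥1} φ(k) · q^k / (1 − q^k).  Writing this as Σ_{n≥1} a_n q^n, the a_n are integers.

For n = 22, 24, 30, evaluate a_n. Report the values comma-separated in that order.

[q^22] φ(22)=10,φ(11)=10,φ(2)=1,φ(1)=1 ⇒ 22
[q^24] φ(24)=8,φ(12)=4,φ(8)=4,φ(6)=2,φ(4)=2,φ(3)=2,φ(2)=1,φ(1)=1 ⇒ 24
[q^30] φ(30)=8,φ(15)=8,φ(10)=4,φ(6)=2,φ(5)=4,φ(3)=2,φ(2)=1,φ(1)=1 ⇒ 30

22, 24, 30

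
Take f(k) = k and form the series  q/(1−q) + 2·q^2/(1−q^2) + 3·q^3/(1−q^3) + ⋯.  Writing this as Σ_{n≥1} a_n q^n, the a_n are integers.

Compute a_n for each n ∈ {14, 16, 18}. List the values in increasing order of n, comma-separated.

d|14:{14,7,2,1}  Σf=14+7+2+1=24
n=16: 1·16 2·8 4·4 8·2 16·1  f→[1+2+4+8+16]=31
n=18: 1·18 2·9 3·6 6·3 9·2 18·1  f→[1+2+3+6+9+18]=39

24, 31, 39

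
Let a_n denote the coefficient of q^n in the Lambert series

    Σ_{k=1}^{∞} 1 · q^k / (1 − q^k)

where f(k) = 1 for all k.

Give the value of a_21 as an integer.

d|21:{1,3,7,21}  Σf=1+1+1+1=4

a_21 = 4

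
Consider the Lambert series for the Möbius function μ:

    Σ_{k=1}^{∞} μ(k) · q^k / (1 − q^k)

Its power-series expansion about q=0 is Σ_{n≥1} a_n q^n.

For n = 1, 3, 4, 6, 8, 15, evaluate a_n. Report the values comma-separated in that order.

d|1:{1}  Σμ=1=1
[q^3] μ(3)=-1,μ(1)=1 ⇒ 0
q^4  k|4↦μ(k): 1:1 2:-1 4:0  a_4=0
q^6  k|6↦μ(k): 6:1 3:-1 2:-1 1:1  a_6=0
q^8  k|8↦μ(k): 8:0 4:0 2:-1 1:1  a_8=0
n=15: 15·1 5·3 3·5 1·15  μ→[1+(-1)+(-1)+1]=0

1, 0, 0, 0, 0, 0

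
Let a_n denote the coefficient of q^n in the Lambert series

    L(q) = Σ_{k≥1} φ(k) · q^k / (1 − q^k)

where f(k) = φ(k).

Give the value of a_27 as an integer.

d|27:{1,3,9,27}  Σφ=1+2+6+18=27

a_27 = 27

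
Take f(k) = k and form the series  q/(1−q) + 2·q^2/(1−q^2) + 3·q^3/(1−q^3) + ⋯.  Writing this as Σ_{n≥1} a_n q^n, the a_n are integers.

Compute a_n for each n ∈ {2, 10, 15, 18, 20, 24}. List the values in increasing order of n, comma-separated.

n=2: 1·2 2·1  f→[1+2]=3
n=10: 10·1 5·2 2·5 1·10  f→[10+5+2+1]=18
n=15: 1·15 3·5 5·3 15·1  f→[1+3+5+15]=24
q^18  k|18↦f(k): 1:1 2:2 3:3 6:6 9:9 18:18  a_18=39
q^20  k|20↦f(k): 1:1 2:2 4:4 5:5 10:10 20:20  a_20=42
q^24  k|24↦f(k): 24:24 12:12 8:8 6:6 4:4 3:3 2:2 1:1  a_24=60

3, 18, 24, 39, 42, 60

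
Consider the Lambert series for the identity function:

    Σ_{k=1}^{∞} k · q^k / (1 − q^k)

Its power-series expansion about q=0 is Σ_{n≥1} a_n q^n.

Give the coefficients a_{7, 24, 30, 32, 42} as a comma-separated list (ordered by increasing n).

n=7: 7·1 1·7  f→[7+1]=8
d|24:{24,12,8,6,4,3,2,1}  Σf=24+12+8+6+4+3+2+1=60
d|30:{30,15,10,6,5,3,2,1}  Σf=30+15+10+6+5+3+2+1=72
n=32: 1·32 2·16 4·8 8·4 16·2 32·1  f→[1+2+4+8+16+32]=63
q^42  k|42↦f(k): 42:42 21:21 14:14 7:7 6:6 3:3 2:2 1:1  a_42=96

8, 60, 72, 63, 96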